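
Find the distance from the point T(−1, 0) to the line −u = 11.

d = |(-1)·(-1) + 0·0 − 11| / √(1 + 0) = |-10|/1 = 10.

10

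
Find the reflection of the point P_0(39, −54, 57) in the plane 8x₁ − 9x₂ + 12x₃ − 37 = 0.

n = (8, −9, 12), |n|² = 289, n·P_0 − 37 = 1445, so t = 1445/289 = 5.
Foot F = P_0 − 5·n = (−1, −9, −3); the reflection is 2F − P_0 = (−41, 36, −63).

(-41, 36, -63)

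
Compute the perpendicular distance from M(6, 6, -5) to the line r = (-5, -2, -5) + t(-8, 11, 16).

Direction vector d = (-8, 11, 16).
AP = (11, 8, 0), and AP × d = (128, -176, 185).
|AP × d|² = 81585 and |d|² = 441, so the distance is √(81585/441) = √185.

√185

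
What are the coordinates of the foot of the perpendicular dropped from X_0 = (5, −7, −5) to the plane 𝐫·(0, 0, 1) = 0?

n = (0, 0, 1), |n|² = 1, and n·X_0 − 0 = -5.
t = -5/1 = -5, so the foot is X_0 − t·n = (5, −7, −5) − (-5)·(0, 0, 1) = (5, −7, 0).

(5, -7, 0)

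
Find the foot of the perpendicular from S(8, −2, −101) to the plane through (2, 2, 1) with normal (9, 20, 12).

(26, 38, -77)

n = (9, 20, 12), |n|² = 625, and n·S − 70 = -1250.
t = -1250/625 = -2, so the foot is S − t·n = (8, −2, −101) − (-2)·(9, 20, 12) = (26, 38, −77).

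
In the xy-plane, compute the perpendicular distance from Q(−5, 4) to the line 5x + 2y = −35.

18√29/29

d = |5·(-5) + 2·4 − (-35)| / √(25 + 4) = |18|/√29 = 18/√29.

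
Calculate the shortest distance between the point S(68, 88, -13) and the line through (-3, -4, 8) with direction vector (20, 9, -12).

√3946

Direction vector d = (20, 9, -12).
AP = (71, 92, -21); AP·d = 2500, |AP|² = 13946, |d|² = 625.
distance² = |AP|² − (AP·d)²/|d|² = 13946 − 6250000/625 = 3946, so the distance is √3946.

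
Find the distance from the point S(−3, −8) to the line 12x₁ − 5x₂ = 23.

The normal to the line is n = (12, −5) with |n| = 13.
|n·S − 23| = |4 − 23| = 19, so the distance is 19/13.

19/13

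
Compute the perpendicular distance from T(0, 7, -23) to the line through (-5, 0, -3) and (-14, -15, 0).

√334

A direction vector is d = (-9, -15, 3).
AP = (5, 7, -20); AP·d = -210, |AP|² = 474, |d|² = 315.
distance² = |AP|² − (AP·d)²/|d|² = 474 − 44100/315 = 334, so the distance is √334.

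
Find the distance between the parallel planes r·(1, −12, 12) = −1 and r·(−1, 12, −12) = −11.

Divide the second equation by -1 to match normals: x − 12y + 12z = 11.
With common normal n = (1, −12, 12) (|n| = 17), the distance is |(-1) − 11|/|n| = 12/17.

12/17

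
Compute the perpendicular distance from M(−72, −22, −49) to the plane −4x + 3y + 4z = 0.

n = (−4, 3, 4); n·P − 0 = 26; |n| = √41; distance = 26/√41 = 26√41/41.

26/√41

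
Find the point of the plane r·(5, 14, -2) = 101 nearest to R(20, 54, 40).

(5, 12, 46)

The perpendicular from R has direction n = (5, 14, -2): r = (20, 54, 40) + λ(5, 14, -2).
Substitute into the plane: n·(R + λn) = 101 gives 776 + 225λ = 101, so λ = -3.
Foot = (20, 54, 40) + (-3)·(5, 14, -2) = (5, 12, 46).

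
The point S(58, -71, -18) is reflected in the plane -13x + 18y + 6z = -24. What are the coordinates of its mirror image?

(-46, 73, 30)

With n = (-13, 18, 6), the signed offset is (n·S − (-24))/|n|² = -2116/529 = -4.
S' = S − 2t·n = (58, -71, -18) − (-8)·(-13, 18, 6) = (-46, 73, 30).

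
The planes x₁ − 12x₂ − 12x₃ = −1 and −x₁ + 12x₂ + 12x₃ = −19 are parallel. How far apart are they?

Divide the second equation by -1 to match normals: x₁ − 12x₂ − 12x₃ = 19.
Both planes have normal n = (1, −12, −12), |n| = 17. Any point on the first plane is at distance |19 − (-1)|/|n| = 20/17 from the second.

20/17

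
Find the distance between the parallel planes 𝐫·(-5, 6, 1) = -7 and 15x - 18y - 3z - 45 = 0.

Divide the second equation by -3 to match normals: -5x + 6y + z = -15.
Both planes have normal n = (-5, 6, 1), |n| = √62. Any point on the first plane is at distance |(-15) − (-7)|/|n| = 8/√62 = 4√62/31 from the second.

8/√62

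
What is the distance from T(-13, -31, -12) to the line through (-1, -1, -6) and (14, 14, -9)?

2√66

A direction vector is d = (15, 15, -3).
AP = (-12, -30, -6); AP·d = -612, |AP|² = 1080, |d|² = 459.
distance² = |AP|² − (AP·d)²/|d|² = 1080 − 374544/459 = 264, so the distance is 2√66.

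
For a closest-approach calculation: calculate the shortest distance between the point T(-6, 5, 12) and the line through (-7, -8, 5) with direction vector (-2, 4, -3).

Direction vector d = (-2, 4, -3).
AP = (1, 13, 7), and AP × d = (-67, -11, 30).
|AP × d|² = 5510 and |d|² = 29, so the distance is √(5510/29) = √190.

√190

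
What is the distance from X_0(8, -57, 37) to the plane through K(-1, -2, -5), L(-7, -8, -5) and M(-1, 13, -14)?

KL = (-6, -6, 0) and KM = (0, 15, -9), so a normal is n = KL × KM = (54, -54, -90).
Then n·(8, -57, 37) - 504 = -324.
|n| = √(2916 + 2916 + 8100) = 18√43, so the distance is |-324|/(18√43) = 18√43/43.

18/√43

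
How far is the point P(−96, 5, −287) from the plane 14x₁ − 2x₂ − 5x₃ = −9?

6

n = (14, −2, −5); n·P − (-9) = 90; |n| = 15; distance = 90/15 = 6.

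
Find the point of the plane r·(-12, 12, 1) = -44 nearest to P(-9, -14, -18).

The perpendicular from P has direction n = (-12, 12, 1): r = (-9, -14, -18) + μ(-12, 12, 1).
Substitute into the plane: n·(P + μn) = -44 gives -78 + 289μ = -44, so μ = 2/17.
Foot = (-9, -14, -18) + (2/17)·(-12, 12, 1) = (-177/17, -214/17, -304/17).

(-177/17, -214/17, -304/17)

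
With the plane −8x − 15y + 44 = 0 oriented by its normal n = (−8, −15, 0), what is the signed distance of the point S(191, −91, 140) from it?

-7

n·S − (-44) = -119.
|n| = 17, so the signed distance is -119/17 = -7.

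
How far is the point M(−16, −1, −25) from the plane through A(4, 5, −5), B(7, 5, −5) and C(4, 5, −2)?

6

AB = (3, 0, 0) and AC = (0, 0, 3), so a normal is n = AB × AC = (0, −9, 0).
Then n·(−16, −1, −25) − (−45) = 54.
|n| = √(0 + 81 + 0) = 9, so the distance is |54|/9 = 6.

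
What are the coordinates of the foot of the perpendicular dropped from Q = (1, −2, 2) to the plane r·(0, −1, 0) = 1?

n = (0, −1, 0), |n|² = 1, and n·Q − 1 = 1.
t = 1/1 = 1, so the foot is Q − t·n = (1, −2, 2) − 1·(0, −1, 0) = (1, −1, 2).

(1, -1, 2)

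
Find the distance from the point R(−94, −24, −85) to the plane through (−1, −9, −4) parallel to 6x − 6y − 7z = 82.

Parallel planes share the normal n = (6, −6, −7); since (−1, −9, −4) lies on the plane, its equation is 6x − 6y − 7z = 76.
n = (6, −6, −7); n·P − 76 = 99; |n| = 11; distance = 99/11 = 9.

9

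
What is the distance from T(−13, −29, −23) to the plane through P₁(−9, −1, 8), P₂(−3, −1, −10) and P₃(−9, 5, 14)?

P₁P₂ = (6, 0, −18) and P₁P₃ = (0, 6, 6), so a normal is n = P₁P₂ × P₁P₃ = (108, −36, 36).
Then n·(−13, −29, −23) − (−648) = −540.
|n| = √(11664 + 1296 + 1296) = 36√11, so the distance is |-540|/(36√11) = 15√11/11.

15√11/11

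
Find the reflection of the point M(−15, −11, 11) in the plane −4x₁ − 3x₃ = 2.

With n = (−4, 0, −3), the signed offset is (n·M − 2)/|n|² = 25/25 = 1.
M' = M − 2t·n = (−15, −11, 11) − 2·(−4, 0, −3) = (−7, −11, 17).

(-7, -11, 17)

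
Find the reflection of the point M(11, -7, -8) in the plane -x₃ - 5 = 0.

n = (0, 0, -1), |n|² = 1, n·M − 5 = 3, so t = 3/1 = 3.
Foot F = M − 3·n = (11, -7, -5); the reflection is 2F − M = (11, -7, -2).

(11, -7, -2)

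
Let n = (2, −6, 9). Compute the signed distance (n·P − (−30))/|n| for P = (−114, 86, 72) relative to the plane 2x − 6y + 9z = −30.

n·P − (-30) = -66.
|n| = 11, so the signed distance is -66/11 = -6.

-6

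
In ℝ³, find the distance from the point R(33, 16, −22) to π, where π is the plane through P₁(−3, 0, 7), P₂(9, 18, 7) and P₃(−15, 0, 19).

P₁P₂ = (12, 18, 0) and P₁P₃ = (−12, 0, 12), so a normal is n = P₁P₂ × P₁P₃ = (216, −144, 216).
n = (216, −144, 216); n·P − 864 = -792; |n| = 72√22; distance = 792/(72√22) = √22/2.

11/√22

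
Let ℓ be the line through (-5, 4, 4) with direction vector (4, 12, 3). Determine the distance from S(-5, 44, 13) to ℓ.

Direction vector d = (4, 12, 3).
AP = (0, 40, 9); AP·d = 507, |AP|² = 1681, |d|² = 169.
distance² = |AP|² − (AP·d)²/|d|² = 1681 − 257049/169 = 160, so the distance is 4√10.

4√10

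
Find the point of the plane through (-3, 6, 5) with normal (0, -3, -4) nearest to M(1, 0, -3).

The perpendicular from M has direction n = (0, -3, -4): r = (1, 0, -3) + t(0, -3, -4).
Substitute into the plane: n·(M + tn) = -38 gives 12 + 25t = -38, so t = -2.
Foot = (1, 0, -3) + (-2)·(0, -3, -4) = (1, 6, 5).

(1, 6, 5)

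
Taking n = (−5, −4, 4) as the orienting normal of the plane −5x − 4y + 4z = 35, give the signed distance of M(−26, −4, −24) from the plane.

n·M − 35 = 15.
|n| = √57, so the signed distance is 15/√57.

15/√57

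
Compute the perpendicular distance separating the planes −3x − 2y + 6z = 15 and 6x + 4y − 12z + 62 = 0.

16/7

Divide the second equation by -2 to match normals: −3x − 2y + 6z = 31.
Both planes have normal n = (−3, −2, 6), |n| = 7. Any point on the first plane is at distance |31 − 15|/|n| = 16/7 from the second.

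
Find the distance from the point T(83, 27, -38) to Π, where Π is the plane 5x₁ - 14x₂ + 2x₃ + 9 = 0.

2

n = (5, -14, 2); n·P − (-9) = -30; |n| = 15; distance = 30/15 = 2.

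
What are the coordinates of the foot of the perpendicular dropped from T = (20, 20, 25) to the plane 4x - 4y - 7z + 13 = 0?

The perpendicular from T has direction n = (4, -4, -7): r = (20, 20, 25) + μ(4, -4, -7).
Substitute into the plane: n·(T + μn) = -13 gives -175 + 81μ = -13, so μ = 2.
Foot = (20, 20, 25) + 2·(4, -4, -7) = (28, 12, 11).

(28, 12, 11)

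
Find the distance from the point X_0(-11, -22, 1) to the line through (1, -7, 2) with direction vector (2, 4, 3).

√109

Direction vector d = (2, 4, 3).
AP = (-12, -15, -1), and AP × d = (-41, 34, -18).
|AP × d|² = 3161 and |d|² = 29, so the distance is √(3161/29) = √109.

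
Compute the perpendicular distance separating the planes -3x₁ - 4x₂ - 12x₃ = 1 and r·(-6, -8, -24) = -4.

3/13

Divide the second equation by 2 to match normals: -3x₁ - 4x₂ - 12x₃ = -2.
With common normal n = (-3, -4, -12) (|n| = 13), the distance is |1 − (-2)|/|n| = 3/13.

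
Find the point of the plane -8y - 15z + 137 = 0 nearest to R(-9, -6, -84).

n = (0, -8, -15), |n|² = 289, and n·R − (-137) = 1445.
t = 1445/289 = 5, so the foot is R − t·n = (-9, -6, -84) − 5·(0, -8, -15) = (-9, 34, -9).

(-9, 34, -9)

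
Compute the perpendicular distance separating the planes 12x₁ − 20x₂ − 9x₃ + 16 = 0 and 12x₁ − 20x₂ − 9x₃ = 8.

Both planes have normal n = (12, −20, −9), |n| = 25. Any point on the first plane is at distance |8 − (-16)|/|n| = 24/25 from the second.

24/25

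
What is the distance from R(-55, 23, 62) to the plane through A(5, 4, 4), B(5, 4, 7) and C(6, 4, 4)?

AB = (0, 0, 3) and AC = (1, 0, 0), so a normal is n = AB × AC = (0, 3, 0).
Then n·(-55, 23, 62) - 12 = 57.
|n| = √(0 + 9 + 0) = 3, so the distance is |57|/3 = 19.

19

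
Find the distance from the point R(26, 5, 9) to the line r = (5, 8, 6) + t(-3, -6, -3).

9√5

Direction vector d = (-3, -6, -3).
AP = (21, -3, 3); AP·d = -54, |AP|² = 459, |d|² = 54.
distance² = |AP|² − (AP·d)²/|d|² = 459 − 2916/54 = 405, so the distance is 9√5.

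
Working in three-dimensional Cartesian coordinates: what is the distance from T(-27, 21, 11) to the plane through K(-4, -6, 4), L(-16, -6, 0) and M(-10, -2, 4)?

KL = (-12, 0, -4) and KM = (-6, 4, 0), so a normal is n = KL × KM = (16, 24, -48).
n = (16, 24, -48); n·P − (-400) = -56; |n| = 56; distance = 56/56 = 1.

1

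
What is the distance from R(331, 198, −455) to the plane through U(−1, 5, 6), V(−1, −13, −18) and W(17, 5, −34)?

UV = (0, −18, −24) and UW = (18, 0, −40), so a normal is n = UV × UW = (720, −432, 324).
n = (720, −432, 324); n·P − (-936) = 6300; |n| = 900; distance = 6300/900 = 7.

7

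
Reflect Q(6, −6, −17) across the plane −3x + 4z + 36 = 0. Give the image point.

With n = (−3, 0, 4), the signed offset is (n·Q − (-36))/|n|² = -50/25 = -2.
Q' = Q − 2t·n = (6, −6, −17) − (-4)·(−3, 0, 4) = (−6, −6, −1).

(-6, -6, -1)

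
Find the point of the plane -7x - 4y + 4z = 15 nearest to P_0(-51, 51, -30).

The perpendicular from P_0 has direction n = (-7, -4, 4): r = (-51, 51, -30) + λ(-7, -4, 4).
Substitute into the plane: n·(P_0 + λn) = 15 gives 33 + 81λ = 15, so λ = -2/9.
Foot = (-51, 51, -30) + (-2/9)·(-7, -4, 4) = (-445/9, 467/9, -278/9).

(-445/9, 467/9, -278/9)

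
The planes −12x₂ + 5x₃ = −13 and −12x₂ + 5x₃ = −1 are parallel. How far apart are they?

12/13

With common normal n = (0, −12, 5) (|n| = 13), the distance is |(-13) − (-1)|/|n| = 12/13.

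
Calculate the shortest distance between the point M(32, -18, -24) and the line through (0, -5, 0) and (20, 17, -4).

2√386

A direction vector is d = (20, 22, -4).
AP = (32, -13, -24), and AP × d = (580, -352, 964).
|AP × d|² = 1389600 and |d|² = 900, so the distance is √(1389600/900) = √1544 = 2√386.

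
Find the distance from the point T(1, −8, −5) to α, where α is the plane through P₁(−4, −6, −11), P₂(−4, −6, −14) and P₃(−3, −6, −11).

2

P₁P₂ = (0, 0, −3) and P₁P₃ = (1, 0, 0), so a normal is n = P₁P₂ × P₁P₃ = (0, −3, 0).
Then n·(1, −8, −5) − 18 = 6.
|n| = √(0 + 9 + 0) = 3, so the distance is |6|/3 = 2.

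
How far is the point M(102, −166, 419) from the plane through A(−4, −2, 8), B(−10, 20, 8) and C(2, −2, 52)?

AB = (−6, 22, 0) and AC = (6, 0, 44), so a normal is n = AB × AC = (968, 264, −132).
Then n·(102, −166, 419) − (−5456) = 5060.
|n| = √(937024 + 69696 + 17424) = 1012, so the distance is |5060|/1012 = 5.

5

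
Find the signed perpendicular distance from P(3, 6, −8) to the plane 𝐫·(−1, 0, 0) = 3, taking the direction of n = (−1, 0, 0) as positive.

n·P − 3 = -6.
|n| = 1, so the signed distance is -6/1 = -6.

-6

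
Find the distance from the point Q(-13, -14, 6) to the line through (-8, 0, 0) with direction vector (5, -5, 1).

Direction vector d = (5, -5, 1).
AP = (-5, -14, 6), and AP × d = (16, 35, 95).
|AP × d|² = 10506 and |d|² = 51, so the distance is √(10506/51) = √206.

√206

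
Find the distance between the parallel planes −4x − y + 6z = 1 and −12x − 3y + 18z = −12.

5/√53

Divide the second equation by 3 to match normals: −4x − y + 6z = -4.
With common normal n = (−4, −1, 6) (|n| = √53), the distance is |1 − (-4)|/|n| = 5/√53.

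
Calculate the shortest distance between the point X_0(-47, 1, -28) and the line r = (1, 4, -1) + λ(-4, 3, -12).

39

Direction vector d = (-4, 3, -12).
AP = (-48, -3, -27), and AP × d = (117, -468, -156).
|AP × d|² = 257049 and |d|² = 169, so the distance is √(257049/169) = √1521 = 39.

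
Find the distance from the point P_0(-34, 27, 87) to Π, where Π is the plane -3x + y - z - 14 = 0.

28/√11

Normal vector n = (-3, 1, -1), and n·(-34, 27, 87) - 14 = 28.
|n| = √(9 + 1 + 1) = √11, so the distance is |28|/√11 = 28√11/11.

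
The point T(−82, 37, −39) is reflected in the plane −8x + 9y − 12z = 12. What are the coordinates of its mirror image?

n = (−8, 9, −12), |n|² = 289, n·T − 12 = 1445, so t = 1445/289 = 5.
Foot F = T − 5·n = (−42, −8, 21); the reflection is 2F − T = (−2, −53, 81).

(-2, -53, 81)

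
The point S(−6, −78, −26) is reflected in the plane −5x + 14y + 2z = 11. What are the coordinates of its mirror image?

n = (−5, 14, 2), |n|² = 225, n·S − 11 = -1125, so t = -1125/225 = -5.
Foot F = S − (-5)·n = (−31, −8, −16); the reflection is 2F − S = (−56, 62, −6).

(-56, 62, -6)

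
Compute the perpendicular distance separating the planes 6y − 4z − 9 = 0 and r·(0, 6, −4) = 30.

21/(2√13)

Both planes have normal n = (0, 6, −4), |n| = 2√13. Any point on the first plane is at distance |30 − 9|/|n| = 21/(2√13) = 21√13/26 from the second.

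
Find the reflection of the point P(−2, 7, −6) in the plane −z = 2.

(-2, 7, 2)

n = (0, 0, −1), |n|² = 1, n·P − 2 = 4, so t = 4/1 = 4.
Foot F = P − 4·n = (−2, 7, −2); the reflection is 2F − P = (−2, 7, 2).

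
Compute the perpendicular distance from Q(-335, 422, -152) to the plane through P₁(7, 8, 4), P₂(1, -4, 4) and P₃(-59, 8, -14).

6

P₁P₂ = (-6, -12, 0) and P₁P₃ = (-66, 0, -18), so a normal is n = P₁P₂ × P₁P₃ = (216, -108, -792).
Then n·(-335, 422, -152) - (-2520) = 4968.
|n| = √(46656 + 11664 + 627264) = 828, so the distance is |4968|/828 = 6.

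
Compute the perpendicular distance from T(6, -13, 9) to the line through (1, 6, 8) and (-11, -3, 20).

A direction vector is d = (-12, -9, 12).
AP = (5, -19, 1); AP·d = 123, |AP|² = 387, |d|² = 369.
distance² = |AP|² − (AP·d)²/|d|² = 387 − 15129/369 = 346, so the distance is √346.

√346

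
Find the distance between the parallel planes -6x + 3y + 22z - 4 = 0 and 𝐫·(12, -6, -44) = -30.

11/23

Divide the second equation by -2 to match normals: -6x + 3y + 22z = 15.
With common normal n = (-6, 3, 22) (|n| = 23), the distance is |4 − 15|/|n| = 11/23.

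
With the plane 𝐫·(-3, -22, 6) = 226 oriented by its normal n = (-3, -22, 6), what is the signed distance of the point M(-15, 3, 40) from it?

n·M − 226 = -7.
|n| = 23, so the signed distance is -7/23.

-7/23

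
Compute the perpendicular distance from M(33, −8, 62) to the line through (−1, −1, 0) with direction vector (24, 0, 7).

Direction vector d = (24, 0, 7).
AP = (34, −7, 62), and AP × d = (−49, 1250, 168).
|AP × d|² = 1593125 and |d|² = 625, so the distance is √(1593125/625) = √2549.

√2549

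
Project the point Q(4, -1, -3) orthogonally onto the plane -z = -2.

(4, -1, 2)

The perpendicular from Q has direction n = (0, 0, -1): r = (4, -1, -3) + t(0, 0, -1).
Substitute into the plane: n·(Q + tn) = -2 gives 3 + 1t = -2, so t = -5.
Foot = (4, -1, -3) + (-5)·(0, 0, -1) = (4, -1, 2).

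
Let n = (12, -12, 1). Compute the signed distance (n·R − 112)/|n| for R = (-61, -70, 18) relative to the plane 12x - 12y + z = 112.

14/17

n·R − 112 = 14.
|n| = 17, so the signed distance is 14/17.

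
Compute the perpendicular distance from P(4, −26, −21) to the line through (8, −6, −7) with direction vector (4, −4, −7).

Direction vector d = (4, −4, −7).
AP = (−4, −20, −14), and AP × d = (84, −84, 96).
|AP × d|² = 23328 and |d|² = 81, so the distance is √(23328/81) = √288 = 12√2.

12√2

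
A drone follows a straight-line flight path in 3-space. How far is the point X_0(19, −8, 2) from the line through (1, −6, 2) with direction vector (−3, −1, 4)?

4√14

Direction vector d = (−3, −1, 4).
AP = (18, −2, 0); AP·d = -52, |AP|² = 328, |d|² = 26.
distance² = |AP|² − (AP·d)²/|d|² = 328 − 2704/26 = 224, so the distance is 4√14.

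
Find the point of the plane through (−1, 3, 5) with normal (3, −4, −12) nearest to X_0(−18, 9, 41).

n = (3, −4, −12), |n|² = 169, and n·X_0 − (-75) = -507.
t = -507/169 = -3, so the foot is X_0 − t·n = (−18, 9, 41) − (-3)·(3, −4, −12) = (−9, −3, 5).

(-9, -3, 5)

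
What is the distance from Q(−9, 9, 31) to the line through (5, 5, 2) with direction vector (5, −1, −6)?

√61

Direction vector d = (5, −1, −6).
AP = (−14, 4, 29), and AP × d = (5, 61, −6).
|AP × d|² = 3782 and |d|² = 62, so the distance is √(3782/62) = √61.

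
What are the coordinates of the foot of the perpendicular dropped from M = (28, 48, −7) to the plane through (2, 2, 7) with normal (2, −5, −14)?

(696/25, 242/5, -147/25)

n = (2, −5, −14), |n|² = 225, and n·M − (-104) = 18.
t = 18/225 = 2/25, so the foot is M − t·n = (28, 48, −7) − (2/25)·(2, −5, −14) = (696/25, 242/5, −147/25).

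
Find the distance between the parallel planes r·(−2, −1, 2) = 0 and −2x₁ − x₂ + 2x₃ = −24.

With common normal n = (−2, −1, 2) (|n| = 3), the distance is |0 − (-24)|/|n| = 24/3 = 8.

8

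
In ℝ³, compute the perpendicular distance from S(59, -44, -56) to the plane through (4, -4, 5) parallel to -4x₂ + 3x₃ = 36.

23/5

Parallel planes share the normal n = (0, -4, 3); since (4, -4, 5) lies on the plane, its equation is -4x₂ + 3x₃ = 31.
d = |(-4)·(-44) + 3·(-56) − 31| / √(0 + 16 + 9) = |-23| / 5 = 23/5.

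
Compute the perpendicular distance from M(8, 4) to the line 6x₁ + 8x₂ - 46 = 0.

17/5

d = |6·8 + 8·4 − 46| / √(36 + 64) = |34|/10 = 17/5.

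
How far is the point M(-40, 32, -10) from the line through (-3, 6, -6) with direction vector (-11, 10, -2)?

Direction vector d = (-11, 10, -2).
AP = (-37, 26, -4); AP·d = 675, |AP|² = 2061, |d|² = 225.
distance² = |AP|² − (AP·d)²/|d|² = 2061 − 455625/225 = 36, so the distance is 6.

6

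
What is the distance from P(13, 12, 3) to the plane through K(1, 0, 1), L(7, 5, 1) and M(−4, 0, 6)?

KL = (6, 5, 0) and KM = (−5, 0, 5), so a normal is n = KL × KM = (25, −30, 25).
Then n·(13, 12, 3) − 50 = −10.
|n| = √(625 + 900 + 625) = 5√86, so the distance is |-10|/(5√86) = √86/43.

√86/43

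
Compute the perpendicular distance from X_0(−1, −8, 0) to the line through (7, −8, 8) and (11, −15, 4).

A direction vector is d = (4, −7, −4).
AP = (−8, 0, −8); AP·d = 0, |AP|² = 128, |d|² = 81.
distance² = |AP|² − (AP·d)²/|d|² = 128 − 0/81 = 128, so the distance is 8√2.

8√2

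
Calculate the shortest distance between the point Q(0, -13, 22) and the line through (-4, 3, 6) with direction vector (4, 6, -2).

4√19

Direction vector d = (4, 6, -2).
AP = (4, -16, 16); AP·d = -112, |AP|² = 528, |d|² = 56.
distance² = |AP|² − (AP·d)²/|d|² = 528 − 12544/56 = 304, so the distance is 4√19.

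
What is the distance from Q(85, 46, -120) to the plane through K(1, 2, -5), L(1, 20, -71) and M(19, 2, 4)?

26/23

KL = (0, 18, -66) and KM = (18, 0, 9), so a normal is n = KL × KM = (162, -1188, -324).
Then n·(85, 46, -120) - (-594) = -1404.
|n| = √(26244 + 1411344 + 104976) = 1242, so the distance is |-1404|/1242 = 26/23.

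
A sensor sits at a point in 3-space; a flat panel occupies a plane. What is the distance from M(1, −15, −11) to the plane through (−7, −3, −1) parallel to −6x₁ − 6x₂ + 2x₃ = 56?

2/√19

Parallel planes share the normal n = (−6, −6, 2); since (−7, −3, −1) lies on the plane, its equation is −6x₁ − 6x₂ + 2x₃ = 58.
d = |(-6)·1 + (-6)·(-15) + 2·(-11) − 58| / √(36 + 36 + 4) = |4| / (2√19) = 2√19/19.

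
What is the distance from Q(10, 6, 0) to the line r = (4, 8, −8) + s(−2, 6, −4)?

Direction vector d = (−2, 6, −4).
AP = (6, −2, 8), and AP × d = (−40, 8, 32).
|AP × d|² = 2688 and |d|² = 56, so the distance is √(2688/56) = √48 = 4√3.

4√3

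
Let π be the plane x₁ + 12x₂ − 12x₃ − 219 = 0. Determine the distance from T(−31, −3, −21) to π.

2

Normal vector n = (1, 12, −12), and n·(−31, −3, −21) − 219 = −34.
|n| = √(1 + 144 + 144) = 17, so the distance is |-34|/17 = 2.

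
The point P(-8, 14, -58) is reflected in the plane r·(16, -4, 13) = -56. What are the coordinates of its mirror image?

n = (16, -4, 13), |n|² = 441, n·P − (-56) = -882, so t = -882/441 = -2.
Foot F = P − (-2)·n = (24, 6, -32); the reflection is 2F − P = (56, -2, -6).

(56, -2, -6)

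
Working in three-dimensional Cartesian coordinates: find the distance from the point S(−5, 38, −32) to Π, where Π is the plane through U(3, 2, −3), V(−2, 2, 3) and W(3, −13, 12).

UV = (−5, 0, 6) and UW = (0, −15, 15), so a normal is n = UV × UW = (90, 75, 75).
Then n·(−5, 38, −32) − 195 = −195.
|n| = √(8100 + 5625 + 5625) = 15√86, so the distance is |-195|/(15√86) = 13√86/86.

13√86/86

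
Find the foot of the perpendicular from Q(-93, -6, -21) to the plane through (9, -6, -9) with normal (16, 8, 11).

(-29, 26, 23)

The perpendicular from Q has direction n = (16, 8, 11): r = (-93, -6, -21) + t(16, 8, 11).
Substitute into the plane: n·(Q + tn) = -3 gives -1767 + 441t = -3, so t = 4.
Foot = (-93, -6, -21) + 4·(16, 8, 11) = (-29, 26, 23).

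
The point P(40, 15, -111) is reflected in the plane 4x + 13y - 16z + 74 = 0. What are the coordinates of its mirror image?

n = (4, 13, -16), |n|² = 441, n·P − (-74) = 2205, so t = 2205/441 = 5.
Foot F = P − 5·n = (20, -50, -31); the reflection is 2F − P = (0, -115, 49).

(0, -115, 49)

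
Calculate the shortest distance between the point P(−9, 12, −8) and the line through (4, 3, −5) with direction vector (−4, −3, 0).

Direction vector d = (−4, −3, 0).
AP = (−13, 9, −3); AP·d = 25, |AP|² = 259, |d|² = 25.
distance² = |AP|² − (AP·d)²/|d|² = 259 − 625/25 = 234, so the distance is 3√26.

3√26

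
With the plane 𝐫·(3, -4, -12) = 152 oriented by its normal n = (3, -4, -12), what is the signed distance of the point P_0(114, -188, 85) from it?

n·P_0 − 152 = -78.
|n| = 13, so the signed distance is -78/13 = -6.

-6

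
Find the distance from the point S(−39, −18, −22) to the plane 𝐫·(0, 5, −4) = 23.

d = |5·(-18) + (-4)·(-22) − 23| / √(0 + 25 + 16) = |-25| / √41 = 25/√41.

25/√41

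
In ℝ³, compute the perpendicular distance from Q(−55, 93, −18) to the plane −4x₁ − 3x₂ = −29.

6

d = |(-4)·(-55) + (-3)·93 − (-29)| / √(16 + 9 + 0) = |-30| / 5 = 6.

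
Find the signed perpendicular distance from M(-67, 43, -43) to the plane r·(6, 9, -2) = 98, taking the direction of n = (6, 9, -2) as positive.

n·M − 98 = -27.
|n| = 11, so the signed distance is -27/11.

-27/11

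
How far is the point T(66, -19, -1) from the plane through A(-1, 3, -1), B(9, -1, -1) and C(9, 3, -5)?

8/√6

AB = (10, -4, 0) and AC = (10, 0, -4), so a normal is n = AB × AC = (16, 40, 40).
n = (16, 40, 40); n·P − 64 = 192; |n| = 24√6; distance = 192/(24√6) = 4√6/3.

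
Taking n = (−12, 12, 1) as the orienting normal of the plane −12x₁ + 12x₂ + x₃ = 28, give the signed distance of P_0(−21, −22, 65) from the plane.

n·P_0 − 28 = 25.
|n| = 17, so the signed distance is 25/17.

25/17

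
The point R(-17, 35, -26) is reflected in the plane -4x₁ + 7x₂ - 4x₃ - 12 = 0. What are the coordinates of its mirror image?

n = (-4, 7, -4), |n|² = 81, n·R − 12 = 405, so t = 405/81 = 5.
Foot F = R − 5·n = (3, 0, -6); the reflection is 2F − R = (23, -35, 14).

(23, -35, 14)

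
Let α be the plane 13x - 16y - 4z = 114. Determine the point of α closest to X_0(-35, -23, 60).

The perpendicular from X_0 has direction n = (13, -16, -4): r = (-35, -23, 60) + t(13, -16, -4).
Substitute into the plane: n·(X_0 + tn) = 114 gives -327 + 441t = 114, so t = 1.
Foot = (-35, -23, 60) + 1·(13, -16, -4) = (-22, -39, 56).

(-22, -39, 56)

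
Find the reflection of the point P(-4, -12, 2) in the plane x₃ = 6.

With n = (0, 0, 1), the signed offset is (n·P − 6)/|n|² = -4/1 = -4.
P' = P − 2t·n = (-4, -12, 2) − (-8)·(0, 0, 1) = (-4, -12, 10).

(-4, -12, 10)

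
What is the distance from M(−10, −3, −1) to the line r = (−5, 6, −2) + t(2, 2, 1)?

√26

Direction vector d = (2, 2, 1).
AP = (−5, −9, 1), and AP × d = (−11, 7, 8).
|AP × d|² = 234 and |d|² = 9, so the distance is √(234/9) = √26.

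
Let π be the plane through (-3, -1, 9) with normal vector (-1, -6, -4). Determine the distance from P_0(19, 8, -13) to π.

The plane has equation n·(r − (-3, -1, 9)) = 0, i.e. n·r = -27.
d = |(-1)·19 + (-6)·8 + (-4)·(-13) − (-27)| / √(1 + 36 + 16) = |12| / √53 = 12√53/53.

12√53/53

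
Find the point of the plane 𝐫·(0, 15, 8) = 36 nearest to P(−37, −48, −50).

(-37, 12, -18)

The perpendicular from P has direction n = (0, 15, 8): r = (−37, −48, −50) + μ(0, 15, 8).
Substitute into the plane: n·(P + μn) = 36 gives -1120 + 289μ = 36, so μ = 4.
Foot = (−37, −48, −50) + 4·(0, 15, 8) = (−37, 12, −18).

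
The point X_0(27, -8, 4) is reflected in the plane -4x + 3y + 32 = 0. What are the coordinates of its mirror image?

With n = (-4, 3, 0), the signed offset is (n·X_0 − (-32))/|n|² = -100/25 = -4.
X_0' = X_0 − 2t·n = (27, -8, 4) − (-8)·(-4, 3, 0) = (-5, 16, 4).

(-5, 16, 4)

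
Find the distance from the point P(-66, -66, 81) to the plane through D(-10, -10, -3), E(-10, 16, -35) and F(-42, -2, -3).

4/3

DE = (0, 26, -32) and DF = (-32, 8, 0), so a normal is n = DE × DF = (256, 1024, 832).
Then n·(-66, -66, 81) - (-15296) = -1792.
|n| = √(65536 + 1048576 + 692224) = 1344, so the distance is |-1792|/1344 = 4/3.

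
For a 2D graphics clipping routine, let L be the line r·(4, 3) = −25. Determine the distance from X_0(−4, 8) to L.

33/5

The normal to the line is n = (4, 3) with |n| = 5.
|n·X_0 − (-25)| = |8 − (-25)| = 33, so the distance is 33/5.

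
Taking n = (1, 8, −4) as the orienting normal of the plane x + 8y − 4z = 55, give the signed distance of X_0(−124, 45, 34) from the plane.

n·X_0 − 55 = 45.
|n| = 9, so the signed distance is 45/9 = 5.

5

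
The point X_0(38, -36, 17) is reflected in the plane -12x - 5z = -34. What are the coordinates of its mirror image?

With n = (-12, 0, -5), the signed offset is (n·X_0 − (-34))/|n|² = -507/169 = -3.
X_0' = X_0 − 2t·n = (38, -36, 17) − (-6)·(-12, 0, -5) = (-34, -36, -13).

(-34, -36, -13)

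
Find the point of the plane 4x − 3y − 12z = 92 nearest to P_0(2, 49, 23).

The perpendicular from P_0 has direction n = (4, −3, −12): r = (2, 49, 23) + λ(4, −3, −12).
Substitute into the plane: n·(P_0 + λn) = 92 gives -415 + 169λ = 92, so λ = 3.
Foot = (2, 49, 23) + 3·(4, −3, −12) = (14, 40, −13).

(14, 40, -13)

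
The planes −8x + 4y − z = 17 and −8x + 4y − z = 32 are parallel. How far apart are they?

Both planes have normal n = (−8, 4, −1), |n| = 9. Any point on the first plane is at distance |32 − 17|/|n| = 15/9 = 5/3 from the second.

5/3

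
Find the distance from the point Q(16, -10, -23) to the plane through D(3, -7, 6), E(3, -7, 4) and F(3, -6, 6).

13

DE = (0, 0, -2) and DF = (0, 1, 0), so a normal is n = DE × DF = (2, 0, 0).
Then n·(16, -10, -23) - 6 = 26.
|n| = √(4 + 0 + 0) = 2, so the distance is |26|/2 = 13.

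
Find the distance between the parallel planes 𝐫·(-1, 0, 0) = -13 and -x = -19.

Both planes have normal n = (-1, 0, 0), |n| = 1. Any point on the first plane is at distance |(-19) − (-13)|/|n| = 6/1 = 6 from the second.

6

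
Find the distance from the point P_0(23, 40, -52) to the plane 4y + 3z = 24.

n = (0, 4, 3); n·P − 24 = -20; |n| = 5; distance = 20/5 = 4.

4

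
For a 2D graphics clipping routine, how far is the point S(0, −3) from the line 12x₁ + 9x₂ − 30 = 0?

19/5

The normal to the line is n = (12, 9) with |n| = 15.
|n·S − 30| = |-27 − 30| = 57, so the distance is 57/15 = 19/5.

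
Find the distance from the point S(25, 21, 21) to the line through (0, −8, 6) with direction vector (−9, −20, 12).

√1066

Direction vector d = (−9, −20, 12).
AP = (25, 29, 15), and AP × d = (648, −435, −239).
|AP × d|² = 666250 and |d|² = 625, so the distance is √(666250/625) = √1066.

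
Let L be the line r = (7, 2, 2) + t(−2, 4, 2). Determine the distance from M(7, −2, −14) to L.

4√11

Direction vector d = (−2, 4, 2).
AP = (0, −4, −16), and AP × d = (56, 32, −8).
|AP × d|² = 4224 and |d|² = 24, so the distance is √(4224/24) = √176 = 4√11.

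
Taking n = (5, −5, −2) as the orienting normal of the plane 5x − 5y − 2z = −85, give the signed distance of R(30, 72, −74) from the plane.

n·R − (-85) = 23.
|n| = 3√6, so the signed distance is 23/(3√6).

23/(3√6)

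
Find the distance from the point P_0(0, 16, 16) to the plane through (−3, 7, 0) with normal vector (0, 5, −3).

The plane has equation n·(r − (−3, 7, 0)) = 0, i.e. n·r = 35.
n = (0, 5, −3); n·P − 35 = -3; |n| = √34; distance = 3/√34.

3√34/34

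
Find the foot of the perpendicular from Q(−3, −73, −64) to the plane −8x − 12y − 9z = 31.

(37, -13, -19)

The perpendicular from Q has direction n = (−8, −12, −9): r = (−3, −73, −64) + μ(−8, −12, −9).
Substitute into the plane: n·(Q + μn) = 31 gives 1476 + 289μ = 31, so μ = -5.
Foot = (−3, −73, −64) + (-5)·(−8, −12, −9) = (37, −13, −19).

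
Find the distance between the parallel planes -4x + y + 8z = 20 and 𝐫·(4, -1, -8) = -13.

7/9

Divide the second equation by -1 to match normals: -4x + y + 8z = 13.
With common normal n = (-4, 1, 8) (|n| = 9), the distance is |20 − 13|/|n| = 7/9.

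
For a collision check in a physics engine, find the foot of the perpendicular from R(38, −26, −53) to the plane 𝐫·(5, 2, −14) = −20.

(18, -34, 3)

The perpendicular from R has direction n = (5, 2, −14): r = (38, −26, −53) + λ(5, 2, −14).
Substitute into the plane: n·(R + λn) = -20 gives 880 + 225λ = -20, so λ = -4.
Foot = (38, −26, −53) + (-4)·(5, 2, −14) = (18, −34, 3).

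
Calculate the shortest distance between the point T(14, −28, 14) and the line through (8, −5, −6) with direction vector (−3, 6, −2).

√181

Direction vector d = (−3, 6, −2).
AP = (6, −23, 20), and AP × d = (−74, −48, −33).
|AP × d|² = 8869 and |d|² = 49, so the distance is √(8869/49) = √181.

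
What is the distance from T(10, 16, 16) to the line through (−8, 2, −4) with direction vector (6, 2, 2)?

Direction vector d = (6, 2, 2).
AP = (18, 14, 20); AP·d = 176, |AP|² = 920, |d|² = 44.
distance² = |AP|² − (AP·d)²/|d|² = 920 − 30976/44 = 216, so the distance is 6√6.

6√6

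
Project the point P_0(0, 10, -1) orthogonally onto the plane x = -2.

(-2, 10, -1)

The perpendicular from P_0 has direction n = (1, 0, 0): r = (0, 10, -1) + t(1, 0, 0).
Substitute into the plane: n·(P_0 + tn) = -2 gives 0 + 1t = -2, so t = -2.
Foot = (0, 10, -1) + (-2)·(1, 0, 0) = (-2, 10, -1).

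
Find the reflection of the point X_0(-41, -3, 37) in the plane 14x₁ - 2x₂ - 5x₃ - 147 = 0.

(71, -19, -3)

n = (14, -2, -5), |n|² = 225, n·X_0 − 147 = -900, so t = -900/225 = -4.
Foot F = X_0 − (-4)·n = (15, -11, 17); the reflection is 2F − X_0 = (71, -19, -3).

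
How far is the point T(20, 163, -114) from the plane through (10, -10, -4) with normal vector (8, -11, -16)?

The plane has equation n·(r − (10, -10, -4)) = 0, i.e. n·r = 254.
d = |8·20 + (-11)·163 + (-16)·(-114) − 254| / √(64 + 121 + 256) = |-63| / 21 = 3.

3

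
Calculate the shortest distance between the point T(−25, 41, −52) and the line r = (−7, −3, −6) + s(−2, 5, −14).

2√194

Direction vector d = (−2, 5, −14).
AP = (−18, 44, −46); AP·d = 900, |AP|² = 4376, |d|² = 225.
distance² = |AP|² − (AP·d)²/|d|² = 4376 − 810000/225 = 776, so the distance is 2√194.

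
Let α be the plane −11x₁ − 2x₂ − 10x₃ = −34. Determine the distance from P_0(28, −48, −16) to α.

6/5

Normal vector n = (−11, −2, −10), and n·(28, −48, −16) − (−34) = −18.
|n| = √(121 + 4 + 100) = 15, so the distance is |-18|/15 = 6/5.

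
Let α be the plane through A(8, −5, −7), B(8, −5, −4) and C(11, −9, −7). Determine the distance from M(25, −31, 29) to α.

AB = (0, 0, 3) and AC = (3, −4, 0), so a normal is n = AB × AC = (12, 9, 0).
Then n·(25, −31, 29) − 51 = −30.
|n| = √(144 + 81 + 0) = 15, so the distance is |-30|/15 = 2.

2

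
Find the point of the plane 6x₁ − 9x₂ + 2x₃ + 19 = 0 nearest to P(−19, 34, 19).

n = (6, −9, 2), |n|² = 121, and n·P − (-19) = -363.
t = -363/121 = -3, so the foot is P − t·n = (−19, 34, 19) − (-3)·(6, −9, 2) = (−1, 7, 25).

(-1, 7, 25)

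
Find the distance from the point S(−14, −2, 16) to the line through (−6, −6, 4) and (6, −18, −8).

4√2

A direction vector is d = (12, −12, −12).
AP = (−8, 4, 12); AP·d = -288, |AP|² = 224, |d|² = 432.
distance² = |AP|² − (AP·d)²/|d|² = 224 − 82944/432 = 32, so the distance is 4√2.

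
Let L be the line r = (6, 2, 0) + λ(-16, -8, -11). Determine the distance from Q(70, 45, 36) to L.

√185

Direction vector d = (-16, -8, -11).
AP = (64, 43, 36), and AP × d = (-185, 128, 176).
|AP × d|² = 81585 and |d|² = 441, so the distance is √(81585/441) = √185.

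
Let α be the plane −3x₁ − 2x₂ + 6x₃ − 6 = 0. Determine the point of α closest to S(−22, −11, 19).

The perpendicular from S has direction n = (−3, −2, 6): r = (−22, −11, 19) + μ(−3, −2, 6).
Substitute into the plane: n·(S + μn) = 6 gives 202 + 49μ = 6, so μ = -4.
Foot = (−22, −11, 19) + (-4)·(−3, −2, 6) = (−10, −3, −5).

(-10, -3, -5)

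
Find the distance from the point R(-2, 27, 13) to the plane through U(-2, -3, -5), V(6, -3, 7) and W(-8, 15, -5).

UV = (8, 0, 12) and UW = (-6, 18, 0), so a normal is n = UV × UW = (-216, -72, 144).
n = (-216, -72, 144); n·P − (-72) = 432; |n| = 72√14; distance = 432/(72√14) = 6/√14.

6/√14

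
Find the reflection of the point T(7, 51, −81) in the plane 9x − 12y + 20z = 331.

With n = (9, −12, 20), the signed offset is (n·T − 331)/|n|² = -2500/625 = -4.
T' = T − 2t·n = (7, 51, −81) − (-8)·(9, −12, 20) = (79, −45, 79).

(79, -45, 79)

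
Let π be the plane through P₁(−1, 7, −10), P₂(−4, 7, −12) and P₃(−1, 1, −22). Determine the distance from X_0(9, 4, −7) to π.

P₁P₂ = (−3, 0, −2) and P₁P₃ = (0, −6, −12), so a normal is n = P₁P₂ × P₁P₃ = (−12, −36, 18).
d = |(-12)·9 + (-36)·4 + 18·(-7) − (-420)| / √(144 + 1296 + 324) = |42| / 42 = 1.

1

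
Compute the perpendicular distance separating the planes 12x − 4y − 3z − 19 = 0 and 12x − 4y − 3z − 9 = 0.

10/13

With common normal n = (12, −4, −3) (|n| = 13), the distance is |19 − 9|/|n| = 10/13.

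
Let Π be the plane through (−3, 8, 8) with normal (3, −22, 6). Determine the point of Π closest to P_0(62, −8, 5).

The perpendicular from P_0 has direction n = (3, −22, 6): r = (62, −8, 5) + μ(3, −22, 6).
Substitute into the plane: n·(P_0 + μn) = -137 gives 392 + 529μ = -137, so μ = -1.
Foot = (62, −8, 5) + (-1)·(3, −22, 6) = (59, 14, −1).

(59, 14, -1)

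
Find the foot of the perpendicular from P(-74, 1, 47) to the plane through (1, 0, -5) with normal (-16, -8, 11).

(-10, 33, 3)

The perpendicular from P has direction n = (-16, -8, 11): r = (-74, 1, 47) + λ(-16, -8, 11).
Substitute into the plane: n·(P + λn) = -71 gives 1693 + 441λ = -71, so λ = -4.
Foot = (-74, 1, 47) + (-4)·(-16, -8, 11) = (-10, 33, 3).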